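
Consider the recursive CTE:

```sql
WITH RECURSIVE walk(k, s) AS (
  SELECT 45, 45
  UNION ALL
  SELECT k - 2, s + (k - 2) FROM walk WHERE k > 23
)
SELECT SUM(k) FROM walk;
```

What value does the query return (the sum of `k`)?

Base: k=45, s=45.
Iteration 1: 45 > 23 holds -> k = 45 - 2 = 43, s = 45 + 43 = 88.
Iteration 2: 43 > 23 holds -> k = 43 - 2 = 41, s = 88 + 41 = 129.
Iteration 3: 41 > 23 holds -> k = 41 - 2 = 39, s = 129 + 39 = 168.
Iteration 4: 39 > 23 holds -> k = 39 - 2 = 37, s = 168 + 37 = 205.
Iteration 5: 37 > 23 holds -> k = 37 - 2 = 35, s = 205 + 35 = 240.
Iteration 6: 35 > 23 holds -> k = 35 - 2 = 33, s = 240 + 33 = 273.
Iteration 7: 33 > 23 holds -> k = 33 - 2 = 31, s = 273 + 31 = 304.
Iteration 8: 31 > 23 holds -> k = 31 - 2 = 29, s = 304 + 29 = 333.
Iteration 9: 29 > 23 holds -> k = 29 - 2 = 27, s = 333 + 27 = 360.
Iteration 10: 27 > 23 holds -> k = 27 - 2 = 25, s = 360 + 25 = 385.
Iteration 11: 25 > 23 holds -> k = 25 - 2 = 23, s = 385 + 23 = 408.
Iteration 12: 23 > 23 fails; recursion stops.
SUM(k) = 45 + 43 + 41 + 39 + 37 + 35 + 33 + 31 + 29 + 27 + 25 + 23 = 408.

408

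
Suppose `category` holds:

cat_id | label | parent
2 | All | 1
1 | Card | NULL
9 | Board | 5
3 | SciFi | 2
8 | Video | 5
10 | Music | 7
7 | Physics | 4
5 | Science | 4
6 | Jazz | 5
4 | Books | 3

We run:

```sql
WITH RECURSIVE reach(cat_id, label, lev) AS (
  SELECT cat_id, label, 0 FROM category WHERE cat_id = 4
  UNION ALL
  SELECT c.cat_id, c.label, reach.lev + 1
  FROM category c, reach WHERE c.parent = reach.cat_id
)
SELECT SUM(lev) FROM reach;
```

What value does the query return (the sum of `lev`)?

10

Base: cat_id=4 (Books) at lev 0.
Iteration 1: rows with parent in {4} -> Science (id 5, lev 1), Physics (id 7, lev 1).
Iteration 2: rows with parent in {5,7} -> Jazz (id 6, lev 2), Video (id 8, lev 2), Board (id 9, lev 2), Music (id 10, lev 2).
Iteration 3: no rows with parent in {6,8,9,10}; recursion stops.
SUM(lev) = 0 + 1 + 1 + 2 + 2 + 2 + 2 = 10.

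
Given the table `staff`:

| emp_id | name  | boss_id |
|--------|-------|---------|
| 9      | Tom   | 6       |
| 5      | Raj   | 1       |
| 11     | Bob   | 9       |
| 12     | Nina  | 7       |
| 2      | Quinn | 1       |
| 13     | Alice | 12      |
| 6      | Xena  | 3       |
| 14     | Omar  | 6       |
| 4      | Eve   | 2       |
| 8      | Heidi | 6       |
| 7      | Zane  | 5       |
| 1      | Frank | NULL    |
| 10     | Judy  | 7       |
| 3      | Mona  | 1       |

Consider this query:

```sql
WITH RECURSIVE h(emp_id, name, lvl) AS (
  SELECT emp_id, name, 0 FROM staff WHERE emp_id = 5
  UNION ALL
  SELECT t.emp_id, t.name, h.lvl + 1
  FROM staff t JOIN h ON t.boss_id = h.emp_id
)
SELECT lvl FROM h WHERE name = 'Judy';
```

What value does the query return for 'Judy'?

2

Base: emp_id=5 (Raj) at lvl 0.
Iteration 1: rows with boss_id in {5} -> Zane (id 7, lvl 1).
Iteration 2: rows with boss_id in {7} -> Judy (id 10, lvl 2), Nina (id 12, lvl 2).
Iteration 3: rows with boss_id in {10,12} -> Alice (id 13, lvl 3).
Iteration 4: no rows with boss_id in {13}; recursion stops.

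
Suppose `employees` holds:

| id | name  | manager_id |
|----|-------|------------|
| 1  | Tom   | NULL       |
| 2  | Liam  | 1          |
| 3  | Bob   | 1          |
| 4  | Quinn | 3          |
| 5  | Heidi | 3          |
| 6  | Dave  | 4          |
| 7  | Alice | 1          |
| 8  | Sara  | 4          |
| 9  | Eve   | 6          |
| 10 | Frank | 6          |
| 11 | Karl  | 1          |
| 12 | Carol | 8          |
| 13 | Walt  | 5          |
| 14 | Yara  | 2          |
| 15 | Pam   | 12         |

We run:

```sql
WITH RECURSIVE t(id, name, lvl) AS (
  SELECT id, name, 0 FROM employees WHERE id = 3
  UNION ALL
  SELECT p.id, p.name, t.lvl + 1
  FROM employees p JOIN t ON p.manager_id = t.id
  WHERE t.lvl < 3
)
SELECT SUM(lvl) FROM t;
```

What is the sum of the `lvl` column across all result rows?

Base: id=3 (Bob) at lvl 0.
Iteration 1: rows with manager_id in {3} -> Quinn (id 4, lvl 1), Heidi (id 5, lvl 1).
Iteration 2: rows with manager_id in {4,5} -> Dave (id 6, lvl 2), Sara (id 8, lvl 2), Walt (id 13, lvl 2).
Iteration 3: rows with manager_id in {6,8,13} -> Eve (id 9, lvl 3), Frank (id 10, lvl 3), Carol (id 12, lvl 3).
Iteration 4: lvl < 3 fails for all current rows; recursion stops.
SUM(lvl) = 0 + 1 + 1 + 2 + 2 + 2 + 3 + 3 + 3 = 17.

17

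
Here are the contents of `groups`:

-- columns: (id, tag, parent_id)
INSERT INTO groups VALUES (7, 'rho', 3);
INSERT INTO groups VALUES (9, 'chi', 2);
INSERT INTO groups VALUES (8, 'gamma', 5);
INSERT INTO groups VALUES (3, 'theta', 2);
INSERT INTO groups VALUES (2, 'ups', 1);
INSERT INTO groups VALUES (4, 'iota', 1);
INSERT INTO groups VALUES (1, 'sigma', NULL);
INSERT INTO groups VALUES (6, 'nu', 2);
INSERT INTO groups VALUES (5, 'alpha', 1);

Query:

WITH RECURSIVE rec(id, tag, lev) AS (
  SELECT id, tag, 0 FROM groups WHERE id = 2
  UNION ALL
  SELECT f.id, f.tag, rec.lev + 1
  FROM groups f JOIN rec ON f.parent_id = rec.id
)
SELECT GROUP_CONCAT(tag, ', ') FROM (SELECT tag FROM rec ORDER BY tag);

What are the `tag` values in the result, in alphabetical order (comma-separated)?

Base: id=2 (ups) at lev 0.
Iteration 1: rows with parent_id in {2} -> theta (id 3, lev 1), nu (id 6, lev 1), chi (id 9, lev 1).
Iteration 2: rows with parent_id in {3,6,9} -> rho (id 7, lev 2).
Iteration 3: no rows with parent_id in {7}; recursion stops.

chi, nu, rho, theta, ups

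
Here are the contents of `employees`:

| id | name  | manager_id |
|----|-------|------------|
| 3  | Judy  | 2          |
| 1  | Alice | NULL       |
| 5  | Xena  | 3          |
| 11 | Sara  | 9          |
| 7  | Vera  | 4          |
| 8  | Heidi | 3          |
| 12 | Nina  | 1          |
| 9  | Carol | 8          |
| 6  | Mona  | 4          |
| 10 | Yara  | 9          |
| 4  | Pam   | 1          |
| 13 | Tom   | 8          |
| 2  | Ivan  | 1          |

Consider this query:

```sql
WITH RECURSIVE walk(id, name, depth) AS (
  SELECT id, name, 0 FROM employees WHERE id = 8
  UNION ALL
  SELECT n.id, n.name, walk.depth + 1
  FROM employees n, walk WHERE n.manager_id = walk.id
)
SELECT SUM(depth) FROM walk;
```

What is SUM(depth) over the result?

6

Base: id=8 (Heidi) at depth 0.
Iteration 1: rows with manager_id in {8} -> Carol (id 9, depth 1), Tom (id 13, depth 1).
Iteration 2: rows with manager_id in {9,13} -> Yara (id 10, depth 2), Sara (id 11, depth 2).
Iteration 3: no rows with manager_id in {10,11}; recursion stops.
SUM(depth) = 0 + 1 + 1 + 2 + 2 = 6.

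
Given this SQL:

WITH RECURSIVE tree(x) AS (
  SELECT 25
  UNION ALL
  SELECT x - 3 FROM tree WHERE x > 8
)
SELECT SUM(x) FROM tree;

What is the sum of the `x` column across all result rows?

112

Base: x=25.
Iteration 1: 25 > 8 holds -> x = 25 - 3 = 22.
Iteration 2: 22 > 8 holds -> x = 22 - 3 = 19.
Iteration 3: 19 > 8 holds -> x = 19 - 3 = 16.
Iteration 4: 16 > 8 holds -> x = 16 - 3 = 13.
Iteration 5: 13 > 8 holds -> x = 13 - 3 = 10.
Iteration 6: 10 > 8 holds -> x = 10 - 3 = 7.
Iteration 7: 7 > 8 fails; recursion stops.
SUM(x) = 25 + 22 + 19 + 16 + 13 + 10 + 7 = 112.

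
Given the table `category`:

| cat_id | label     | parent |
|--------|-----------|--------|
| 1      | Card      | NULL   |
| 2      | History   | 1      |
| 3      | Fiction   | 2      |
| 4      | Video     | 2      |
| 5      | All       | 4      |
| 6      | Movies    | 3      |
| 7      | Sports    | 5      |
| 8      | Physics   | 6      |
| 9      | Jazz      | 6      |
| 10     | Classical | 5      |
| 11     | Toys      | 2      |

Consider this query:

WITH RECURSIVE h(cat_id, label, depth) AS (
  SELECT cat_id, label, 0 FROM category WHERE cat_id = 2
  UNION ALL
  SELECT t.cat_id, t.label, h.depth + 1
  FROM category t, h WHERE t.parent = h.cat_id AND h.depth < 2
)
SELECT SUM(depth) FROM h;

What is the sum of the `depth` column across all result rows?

Base: cat_id=2 (History) at depth 0.
Iteration 1: rows with parent in {2} -> Fiction (id 3, depth 1), Video (id 4, depth 1), Toys (id 11, depth 1).
Iteration 2: rows with parent in {3,4,11} -> All (id 5, depth 2), Movies (id 6, depth 2).
Iteration 3: depth < 2 fails for all current rows; recursion stops.
SUM(depth) = 0 + 1 + 1 + 1 + 2 + 2 = 7.

7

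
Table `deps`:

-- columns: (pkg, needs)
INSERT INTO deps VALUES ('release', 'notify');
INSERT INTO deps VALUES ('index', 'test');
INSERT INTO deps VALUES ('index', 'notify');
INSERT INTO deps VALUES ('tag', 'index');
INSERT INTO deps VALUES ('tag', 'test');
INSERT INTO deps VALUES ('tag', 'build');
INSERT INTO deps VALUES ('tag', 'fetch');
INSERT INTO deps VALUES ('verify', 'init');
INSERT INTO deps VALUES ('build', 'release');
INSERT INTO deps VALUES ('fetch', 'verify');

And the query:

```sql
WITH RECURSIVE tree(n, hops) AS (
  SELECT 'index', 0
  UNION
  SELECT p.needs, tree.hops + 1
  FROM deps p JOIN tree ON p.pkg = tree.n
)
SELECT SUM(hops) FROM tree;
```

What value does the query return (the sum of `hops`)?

2

Base: (index, hops=0).
Iteration 1: edges from {index} -> (notify, hops=1), (test, hops=1).
Iteration 2: no outgoing edges from {notify,test}; recursion stops.
SUM(hops) = 0 + 1 + 1 = 2.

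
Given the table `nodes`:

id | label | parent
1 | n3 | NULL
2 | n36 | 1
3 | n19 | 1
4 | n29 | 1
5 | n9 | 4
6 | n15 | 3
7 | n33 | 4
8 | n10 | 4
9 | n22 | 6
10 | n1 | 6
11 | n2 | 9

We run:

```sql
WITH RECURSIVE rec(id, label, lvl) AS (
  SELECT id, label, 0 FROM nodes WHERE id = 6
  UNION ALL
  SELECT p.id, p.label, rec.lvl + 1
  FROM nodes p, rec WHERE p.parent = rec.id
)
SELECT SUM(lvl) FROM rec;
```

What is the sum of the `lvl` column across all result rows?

4

Base: id=6 (n15) at lvl 0.
Iteration 1: rows with parent in {6} -> n22 (id 9, lvl 1), n1 (id 10, lvl 1).
Iteration 2: rows with parent in {9,10} -> n2 (id 11, lvl 2).
Iteration 3: no rows with parent in {11}; recursion stops.
SUM(lvl) = 0 + 1 + 1 + 2 = 4.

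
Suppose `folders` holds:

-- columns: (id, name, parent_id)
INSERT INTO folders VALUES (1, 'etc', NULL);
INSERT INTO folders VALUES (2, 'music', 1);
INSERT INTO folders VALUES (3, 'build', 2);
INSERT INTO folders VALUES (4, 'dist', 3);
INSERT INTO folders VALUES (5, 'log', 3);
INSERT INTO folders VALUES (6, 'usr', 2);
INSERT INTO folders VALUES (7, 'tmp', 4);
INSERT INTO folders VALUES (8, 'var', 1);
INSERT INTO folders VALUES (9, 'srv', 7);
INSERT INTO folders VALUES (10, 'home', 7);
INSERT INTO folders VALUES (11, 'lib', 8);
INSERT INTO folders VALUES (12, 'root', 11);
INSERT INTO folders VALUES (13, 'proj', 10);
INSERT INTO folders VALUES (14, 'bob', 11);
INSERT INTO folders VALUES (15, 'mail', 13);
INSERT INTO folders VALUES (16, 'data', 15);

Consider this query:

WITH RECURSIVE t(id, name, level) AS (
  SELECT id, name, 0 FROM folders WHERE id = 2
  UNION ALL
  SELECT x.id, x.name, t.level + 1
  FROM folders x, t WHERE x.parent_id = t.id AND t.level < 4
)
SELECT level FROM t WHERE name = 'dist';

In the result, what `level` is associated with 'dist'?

2

Base: id=2 (music) at level 0.
Iteration 1: rows with parent_id in {2} -> build (id 3, level 1), usr (id 6, level 1).
Iteration 2: rows with parent_id in {3,6} -> dist (id 4, level 2), log (id 5, level 2).
Iteration 3: rows with parent_id in {4,5} -> tmp (id 7, level 3).
Iteration 4: rows with parent_id in {7} -> srv (id 9, level 4), home (id 10, level 4).
Iteration 5: level < 4 fails for all current rows; recursion stops.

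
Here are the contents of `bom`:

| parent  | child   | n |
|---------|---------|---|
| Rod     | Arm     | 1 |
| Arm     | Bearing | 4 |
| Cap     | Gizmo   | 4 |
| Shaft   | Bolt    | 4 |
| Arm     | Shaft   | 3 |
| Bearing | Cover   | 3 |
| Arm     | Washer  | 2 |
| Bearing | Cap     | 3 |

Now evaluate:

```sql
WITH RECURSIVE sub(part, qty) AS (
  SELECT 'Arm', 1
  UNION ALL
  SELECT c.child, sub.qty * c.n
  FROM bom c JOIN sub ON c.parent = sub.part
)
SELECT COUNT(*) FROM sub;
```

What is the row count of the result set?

8

Base: (Arm, qty=1).
Iteration 1: components of {Arm} -> Bearing = 1*4 = 4, Shaft = 1*3 = 3, Washer = 1*2 = 2.
Iteration 2: components of {Bearing,Shaft,Washer} -> Bolt = 3*4 = 12, Cap = 4*3 = 12, Cover = 4*3 = 12.
Iteration 3: components of {Bolt,Cap,Cover} -> Gizmo = 12*4 = 48.
Iteration 4: no further components; recursion stops.
Total rows emitted: 8.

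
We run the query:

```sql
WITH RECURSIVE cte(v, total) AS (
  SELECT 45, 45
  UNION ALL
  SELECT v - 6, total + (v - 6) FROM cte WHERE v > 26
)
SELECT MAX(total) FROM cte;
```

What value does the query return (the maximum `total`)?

165

Base: v=45, total=45.
Iteration 1: 45 > 26 holds -> v = 45 - 6 = 39, total = 45 + 39 = 84.
Iteration 2: 39 > 26 holds -> v = 39 - 6 = 33, total = 84 + 33 = 117.
Iteration 3: 33 > 26 holds -> v = 33 - 6 = 27, total = 117 + 27 = 144.
Iteration 4: 27 > 26 holds -> v = 27 - 6 = 21, total = 144 + 21 = 165.
Iteration 5: 21 > 26 fails; recursion stops.
total values: 45, 84, 117, 144, 165; the maximum is 165.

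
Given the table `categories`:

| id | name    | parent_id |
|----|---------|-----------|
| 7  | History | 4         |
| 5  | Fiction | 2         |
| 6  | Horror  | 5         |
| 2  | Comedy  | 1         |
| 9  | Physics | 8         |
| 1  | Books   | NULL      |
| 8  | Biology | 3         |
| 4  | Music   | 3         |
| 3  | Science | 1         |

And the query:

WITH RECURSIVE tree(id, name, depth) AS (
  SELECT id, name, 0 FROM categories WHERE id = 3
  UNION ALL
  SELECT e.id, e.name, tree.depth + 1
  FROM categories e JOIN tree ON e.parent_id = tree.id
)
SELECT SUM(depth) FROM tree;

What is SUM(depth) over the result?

6

Base: id=3 (Science) at depth 0.
Iteration 1: rows with parent_id in {3} -> Music (id 4, depth 1), Biology (id 8, depth 1).
Iteration 2: rows with parent_id in {4,8} -> History (id 7, depth 2), Physics (id 9, depth 2).
Iteration 3: no rows with parent_id in {7,9}; recursion stops.
SUM(depth) = 0 + 1 + 1 + 2 + 2 = 6.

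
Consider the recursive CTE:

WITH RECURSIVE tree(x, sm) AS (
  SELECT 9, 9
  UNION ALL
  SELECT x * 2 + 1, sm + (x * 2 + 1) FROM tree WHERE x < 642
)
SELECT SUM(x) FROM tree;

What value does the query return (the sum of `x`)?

Base: x=9, sm=9.
Iteration 1: 9 < 642 holds -> x = 9 * 2 + 1 = 19, sm = 9 + 19 = 28.
Iteration 2: 19 < 642 holds -> x = 19 * 2 + 1 = 39, sm = 28 + 39 = 67.
Iteration 3: 39 < 642 holds -> x = 39 * 2 + 1 = 79, sm = 67 + 79 = 146.
Iteration 4: 79 < 642 holds -> x = 79 * 2 + 1 = 159, sm = 146 + 159 = 305.
Iteration 5: 159 < 642 holds -> x = 159 * 2 + 1 = 319, sm = 305 + 319 = 624.
Iteration 6: 319 < 642 holds -> x = 319 * 2 + 1 = 639, sm = 624 + 639 = 1263.
Iteration 7: 639 < 642 holds -> x = 639 * 2 + 1 = 1279, sm = 1263 + 1279 = 2542.
Iteration 8: 1279 < 642 fails; recursion stops.
SUM(x) = 9 + 19 + 39 + 79 + 159 + 319 + 639 + 1279 = 2542.

2542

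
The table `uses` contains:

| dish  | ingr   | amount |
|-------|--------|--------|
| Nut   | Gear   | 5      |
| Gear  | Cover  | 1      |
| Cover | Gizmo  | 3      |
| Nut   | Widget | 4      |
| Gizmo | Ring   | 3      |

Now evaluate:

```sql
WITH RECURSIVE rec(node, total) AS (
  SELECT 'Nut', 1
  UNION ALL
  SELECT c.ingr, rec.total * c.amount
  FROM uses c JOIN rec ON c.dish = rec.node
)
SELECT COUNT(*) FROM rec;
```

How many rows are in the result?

6

Base: (Nut, total=1).
Iteration 1: components of {Nut} -> Gear = 1*5 = 5, Widget = 1*4 = 4.
Iteration 2: components of {Gear,Widget} -> Cover = 5*1 = 5.
Iteration 3: components of {Cover} -> Gizmo = 5*3 = 15.
Iteration 4: components of {Gizmo} -> Ring = 15*3 = 45.
Iteration 5: no further components; recursion stops.
Total rows emitted: 6.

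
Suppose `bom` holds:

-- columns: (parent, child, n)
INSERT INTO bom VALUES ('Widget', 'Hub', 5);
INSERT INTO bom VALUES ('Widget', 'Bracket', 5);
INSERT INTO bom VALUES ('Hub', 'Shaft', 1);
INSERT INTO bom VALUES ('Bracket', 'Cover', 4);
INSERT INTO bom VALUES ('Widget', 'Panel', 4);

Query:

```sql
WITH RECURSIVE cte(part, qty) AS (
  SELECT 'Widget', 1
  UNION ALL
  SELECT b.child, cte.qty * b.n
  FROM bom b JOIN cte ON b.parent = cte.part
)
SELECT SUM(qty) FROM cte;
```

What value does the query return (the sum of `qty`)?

40

Base: (Widget, qty=1).
Iteration 1: components of {Widget} -> Bracket = 1*5 = 5, Hub = 1*5 = 5, Panel = 1*4 = 4.
Iteration 2: components of {Bracket,Hub,Panel} -> Cover = 5*4 = 20, Shaft = 5*1 = 5.
Iteration 3: no further components; recursion stops.
SUM(qty) = 1 + 5 + 4 + 5 + 20 + 5 = 40.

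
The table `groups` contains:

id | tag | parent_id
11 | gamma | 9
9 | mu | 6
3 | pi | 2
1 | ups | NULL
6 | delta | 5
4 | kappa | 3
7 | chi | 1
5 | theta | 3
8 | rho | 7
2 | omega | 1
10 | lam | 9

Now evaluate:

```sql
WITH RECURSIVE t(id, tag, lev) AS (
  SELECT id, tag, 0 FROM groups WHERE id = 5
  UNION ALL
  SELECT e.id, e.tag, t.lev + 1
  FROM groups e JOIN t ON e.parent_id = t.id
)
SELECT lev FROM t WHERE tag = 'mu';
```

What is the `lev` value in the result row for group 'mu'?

Base: id=5 (theta) at lev 0.
Iteration 1: rows with parent_id in {5} -> delta (id 6, lev 1).
Iteration 2: rows with parent_id in {6} -> mu (id 9, lev 2).
Iteration 3: rows with parent_id in {9} -> lam (id 10, lev 3), gamma (id 11, lev 3).
Iteration 4: no rows with parent_id in {10,11}; recursion stops.

2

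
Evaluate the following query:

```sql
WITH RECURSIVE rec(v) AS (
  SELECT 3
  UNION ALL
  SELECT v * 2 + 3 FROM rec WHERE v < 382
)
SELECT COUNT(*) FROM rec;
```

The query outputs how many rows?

8

Base: v=3.
Iteration 1: 3 < 382 holds -> v = 3 * 2 + 3 = 9.
Iteration 2: 9 < 382 holds -> v = 9 * 2 + 3 = 21.
Iteration 3: 21 < 382 holds -> v = 21 * 2 + 3 = 45.
Iteration 4: 45 < 382 holds -> v = 45 * 2 + 3 = 93.
Iteration 5: 93 < 382 holds -> v = 93 * 2 + 3 = 189.
Iteration 6: 189 < 382 holds -> v = 189 * 2 + 3 = 381.
Iteration 7: 381 < 382 holds -> v = 381 * 2 + 3 = 765.
Iteration 8: 765 < 382 fails; recursion stops.
Total rows emitted: 8.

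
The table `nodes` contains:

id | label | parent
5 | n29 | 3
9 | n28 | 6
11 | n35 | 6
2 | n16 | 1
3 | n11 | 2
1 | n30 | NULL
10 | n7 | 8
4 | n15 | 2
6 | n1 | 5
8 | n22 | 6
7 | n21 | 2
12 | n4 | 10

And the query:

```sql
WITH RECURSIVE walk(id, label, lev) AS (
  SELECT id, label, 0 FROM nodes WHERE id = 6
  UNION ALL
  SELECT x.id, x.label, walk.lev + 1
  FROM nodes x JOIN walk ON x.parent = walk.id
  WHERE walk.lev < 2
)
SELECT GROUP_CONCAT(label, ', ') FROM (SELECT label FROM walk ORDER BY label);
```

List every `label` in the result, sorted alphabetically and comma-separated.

n1, n22, n28, n35, n7

Base: id=6 (n1) at lev 0.
Iteration 1: rows with parent in {6} -> n22 (id 8, lev 1), n28 (id 9, lev 1), n35 (id 11, lev 1).
Iteration 2: rows with parent in {8,9,11} -> n7 (id 10, lev 2).
Iteration 3: lev < 2 fails for all current rows; recursion stops.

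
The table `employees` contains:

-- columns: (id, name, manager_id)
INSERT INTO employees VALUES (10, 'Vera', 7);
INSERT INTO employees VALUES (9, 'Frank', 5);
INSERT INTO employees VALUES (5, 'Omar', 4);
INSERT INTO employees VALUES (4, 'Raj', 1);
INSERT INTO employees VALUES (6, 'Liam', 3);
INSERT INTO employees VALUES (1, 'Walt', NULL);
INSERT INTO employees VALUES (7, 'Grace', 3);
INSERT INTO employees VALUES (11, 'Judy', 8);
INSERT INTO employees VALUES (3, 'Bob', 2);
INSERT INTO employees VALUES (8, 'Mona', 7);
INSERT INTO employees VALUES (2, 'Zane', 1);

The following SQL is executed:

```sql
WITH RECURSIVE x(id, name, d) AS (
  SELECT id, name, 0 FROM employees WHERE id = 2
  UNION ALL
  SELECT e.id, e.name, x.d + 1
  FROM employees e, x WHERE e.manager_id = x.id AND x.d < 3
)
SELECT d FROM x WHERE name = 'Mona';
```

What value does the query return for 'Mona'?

Base: id=2 (Zane) at d 0.
Iteration 1: rows with manager_id in {2} -> Bob (id 3, d 1).
Iteration 2: rows with manager_id in {3} -> Liam (id 6, d 2), Grace (id 7, d 2).
Iteration 3: rows with manager_id in {6,7} -> Mona (id 8, d 3), Vera (id 10, d 3).
Iteration 4: d < 3 fails for all current rows; recursion stops.

3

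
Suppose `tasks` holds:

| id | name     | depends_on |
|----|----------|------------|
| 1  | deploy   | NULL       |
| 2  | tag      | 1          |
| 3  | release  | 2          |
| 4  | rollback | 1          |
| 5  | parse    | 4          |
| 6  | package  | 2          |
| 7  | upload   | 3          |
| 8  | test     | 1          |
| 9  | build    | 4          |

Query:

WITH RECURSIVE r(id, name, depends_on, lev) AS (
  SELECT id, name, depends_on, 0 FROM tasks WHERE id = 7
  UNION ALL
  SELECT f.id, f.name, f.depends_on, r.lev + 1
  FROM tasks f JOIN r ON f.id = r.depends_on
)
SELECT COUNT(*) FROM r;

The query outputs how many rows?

Base: id=7 (upload), depends_on=3, lev 0.
Iteration 1: join on id=3 -> release (id 3, depends_on=2, lev 1).
Iteration 2: join on id=2 -> tag (id 2, depends_on=1, lev 2).
Iteration 3: join on id=1 -> deploy (id 1, depends_on=NULL, lev 3).
Iteration 4: depends_on is NULL; no match; recursion stops.
Total rows emitted: 4.

4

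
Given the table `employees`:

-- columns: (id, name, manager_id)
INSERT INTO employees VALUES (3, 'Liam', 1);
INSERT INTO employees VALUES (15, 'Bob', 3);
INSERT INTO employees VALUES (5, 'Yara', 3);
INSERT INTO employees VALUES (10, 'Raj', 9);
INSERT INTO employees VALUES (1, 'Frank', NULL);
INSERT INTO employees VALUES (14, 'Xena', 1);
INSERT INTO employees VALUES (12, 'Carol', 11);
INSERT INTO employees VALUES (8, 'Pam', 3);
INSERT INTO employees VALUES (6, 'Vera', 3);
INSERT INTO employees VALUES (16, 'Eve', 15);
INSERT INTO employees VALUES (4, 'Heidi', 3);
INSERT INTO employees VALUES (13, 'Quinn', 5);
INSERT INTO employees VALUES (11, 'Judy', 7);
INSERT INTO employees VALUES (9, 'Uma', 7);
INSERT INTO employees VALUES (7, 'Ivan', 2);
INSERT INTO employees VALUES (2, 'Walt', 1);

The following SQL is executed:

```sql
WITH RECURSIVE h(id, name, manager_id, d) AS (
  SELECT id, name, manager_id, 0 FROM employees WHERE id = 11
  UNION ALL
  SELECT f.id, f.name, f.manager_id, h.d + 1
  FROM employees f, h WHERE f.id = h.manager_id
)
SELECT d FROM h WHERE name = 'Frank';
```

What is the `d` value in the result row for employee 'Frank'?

3

Base: id=11 (Judy), manager_id=7, d 0.
Iteration 1: join on id=7 -> Ivan (id 7, manager_id=2, d 1).
Iteration 2: join on id=2 -> Walt (id 2, manager_id=1, d 2).
Iteration 3: join on id=1 -> Frank (id 1, manager_id=NULL, d 3).
Iteration 4: manager_id is NULL; no match; recursion stops.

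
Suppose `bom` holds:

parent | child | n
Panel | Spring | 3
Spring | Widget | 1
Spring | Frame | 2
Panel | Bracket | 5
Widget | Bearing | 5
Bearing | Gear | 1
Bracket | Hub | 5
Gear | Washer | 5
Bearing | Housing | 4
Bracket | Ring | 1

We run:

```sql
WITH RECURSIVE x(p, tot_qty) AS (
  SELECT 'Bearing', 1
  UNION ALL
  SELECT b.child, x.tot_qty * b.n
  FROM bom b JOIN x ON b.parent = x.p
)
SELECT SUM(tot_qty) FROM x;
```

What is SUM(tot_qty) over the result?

Base: (Bearing, tot_qty=1).
Iteration 1: components of {Bearing} -> Gear = 1*1 = 1, Housing = 1*4 = 4.
Iteration 2: components of {Gear,Housing} -> Washer = 1*5 = 5.
Iteration 3: no further components; recursion stops.
SUM(tot_qty) = 1 + 1 + 4 + 5 = 11.

11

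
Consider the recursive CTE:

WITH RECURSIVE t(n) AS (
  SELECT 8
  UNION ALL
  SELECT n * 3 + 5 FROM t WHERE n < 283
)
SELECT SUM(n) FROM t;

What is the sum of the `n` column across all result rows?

1258

Base: n=8.
Iteration 1: 8 < 283 holds -> n = 8 * 3 + 5 = 29.
Iteration 2: 29 < 283 holds -> n = 29 * 3 + 5 = 92.
Iteration 3: 92 < 283 holds -> n = 92 * 3 + 5 = 281.
Iteration 4: 281 < 283 holds -> n = 281 * 3 + 5 = 848.
Iteration 5: 848 < 283 fails; recursion stops.
SUM(n) = 8 + 29 + 92 + 281 + 848 = 1258.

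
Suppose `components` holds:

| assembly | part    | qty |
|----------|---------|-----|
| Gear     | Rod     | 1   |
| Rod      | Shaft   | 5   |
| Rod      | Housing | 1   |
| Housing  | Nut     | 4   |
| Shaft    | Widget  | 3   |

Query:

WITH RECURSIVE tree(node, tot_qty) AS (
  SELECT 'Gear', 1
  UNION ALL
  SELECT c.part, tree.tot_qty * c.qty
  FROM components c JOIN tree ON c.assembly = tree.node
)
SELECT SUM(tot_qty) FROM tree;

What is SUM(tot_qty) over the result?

27

Base: (Gear, tot_qty=1).
Iteration 1: components of {Gear} -> Rod = 1*1 = 1.
Iteration 2: components of {Rod} -> Housing = 1*1 = 1, Shaft = 1*5 = 5.
Iteration 3: components of {Housing,Shaft} -> Nut = 1*4 = 4, Widget = 5*3 = 15.
Iteration 4: no further components; recursion stops.
SUM(tot_qty) = 1 + 1 + 5 + 1 + 15 + 4 = 27.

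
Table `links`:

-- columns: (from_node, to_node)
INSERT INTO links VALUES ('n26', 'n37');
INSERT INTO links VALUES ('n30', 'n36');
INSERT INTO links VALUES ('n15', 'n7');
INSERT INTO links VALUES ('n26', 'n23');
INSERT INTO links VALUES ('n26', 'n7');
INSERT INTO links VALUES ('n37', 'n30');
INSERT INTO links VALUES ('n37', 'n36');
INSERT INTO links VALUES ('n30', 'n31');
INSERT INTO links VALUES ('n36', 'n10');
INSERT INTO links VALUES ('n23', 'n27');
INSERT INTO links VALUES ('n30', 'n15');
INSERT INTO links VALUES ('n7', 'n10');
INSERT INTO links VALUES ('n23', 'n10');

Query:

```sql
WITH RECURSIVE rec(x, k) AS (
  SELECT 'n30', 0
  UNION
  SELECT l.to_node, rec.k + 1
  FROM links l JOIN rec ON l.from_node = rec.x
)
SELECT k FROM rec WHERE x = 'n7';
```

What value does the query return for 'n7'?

2

Base: (n30, k=0).
Iteration 1: edges from {n30} -> (n15, k=1), (n31, k=1), (n36, k=1).
Iteration 2: edges from {n15,n31,n36} -> (n10, k=2), (n7, k=2).
Iteration 3: edges from {n10,n7} -> (n10, k=3).
Iteration 4: no outgoing edges from {n10}; recursion stops.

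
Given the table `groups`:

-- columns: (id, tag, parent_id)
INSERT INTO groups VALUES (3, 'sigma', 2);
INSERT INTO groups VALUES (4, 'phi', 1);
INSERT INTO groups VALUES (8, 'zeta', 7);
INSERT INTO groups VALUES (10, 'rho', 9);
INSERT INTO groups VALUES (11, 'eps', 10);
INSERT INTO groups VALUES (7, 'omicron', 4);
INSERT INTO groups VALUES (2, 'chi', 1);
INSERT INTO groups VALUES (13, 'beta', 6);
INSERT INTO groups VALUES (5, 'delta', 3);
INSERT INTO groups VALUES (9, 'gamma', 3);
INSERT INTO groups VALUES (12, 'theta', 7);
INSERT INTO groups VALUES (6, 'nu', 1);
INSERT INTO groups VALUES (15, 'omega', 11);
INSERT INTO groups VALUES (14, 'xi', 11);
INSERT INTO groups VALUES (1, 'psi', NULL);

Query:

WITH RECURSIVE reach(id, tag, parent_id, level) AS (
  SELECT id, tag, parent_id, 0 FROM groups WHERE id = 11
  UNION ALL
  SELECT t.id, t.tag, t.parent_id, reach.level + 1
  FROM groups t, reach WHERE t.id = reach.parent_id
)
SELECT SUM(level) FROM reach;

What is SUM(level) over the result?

Base: id=11 (eps), parent_id=10, level 0.
Iteration 1: join on id=10 -> rho (id 10, parent_id=9, level 1).
Iteration 2: join on id=9 -> gamma (id 9, parent_id=3, level 2).
Iteration 3: join on id=3 -> sigma (id 3, parent_id=2, level 3).
Iteration 4: join on id=2 -> chi (id 2, parent_id=1, level 4).
Iteration 5: join on id=1 -> psi (id 1, parent_id=NULL, level 5).
Iteration 6: parent_id is NULL; no match; recursion stops.
SUM(level) = 0 + 1 + 2 + 3 + 4 + 5 = 15.

15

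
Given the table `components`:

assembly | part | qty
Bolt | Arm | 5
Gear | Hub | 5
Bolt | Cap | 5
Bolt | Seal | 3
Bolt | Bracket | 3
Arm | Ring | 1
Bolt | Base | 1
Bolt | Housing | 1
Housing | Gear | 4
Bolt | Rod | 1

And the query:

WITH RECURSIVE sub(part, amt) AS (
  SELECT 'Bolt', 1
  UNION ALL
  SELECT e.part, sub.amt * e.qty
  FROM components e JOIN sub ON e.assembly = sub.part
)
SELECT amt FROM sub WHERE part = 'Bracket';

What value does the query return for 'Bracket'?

Base: (Bolt, amt=1).
Iteration 1: components of {Bolt} -> Arm = 1*5 = 5, Base = 1*1 = 1, Bracket = 1*3 = 3, Cap = 1*5 = 5, Housing = 1*1 = 1, Rod = 1*1 = 1, Seal = 1*3 = 3.
Iteration 2: components of {Arm,Base,Bracket,Cap,Housing,Rod,Seal} -> Gear = 1*4 = 4, Ring = 5*1 = 5.
Iteration 3: components of {Gear,Ring} -> Hub = 4*5 = 20.
Iteration 4: no further components; recursion stops.

3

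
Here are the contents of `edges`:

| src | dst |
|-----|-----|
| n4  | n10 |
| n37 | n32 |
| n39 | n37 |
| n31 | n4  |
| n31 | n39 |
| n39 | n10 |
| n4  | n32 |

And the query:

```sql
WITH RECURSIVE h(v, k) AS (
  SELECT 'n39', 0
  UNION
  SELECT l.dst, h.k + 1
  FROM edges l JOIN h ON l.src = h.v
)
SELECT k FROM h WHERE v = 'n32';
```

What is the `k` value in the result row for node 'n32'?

Base: (n39, k=0).
Iteration 1: edges from {n39} -> (n10, k=1), (n37, k=1).
Iteration 2: edges from {n10,n37} -> (n32, k=2).
Iteration 3: no outgoing edges from {n32}; recursion stops.

2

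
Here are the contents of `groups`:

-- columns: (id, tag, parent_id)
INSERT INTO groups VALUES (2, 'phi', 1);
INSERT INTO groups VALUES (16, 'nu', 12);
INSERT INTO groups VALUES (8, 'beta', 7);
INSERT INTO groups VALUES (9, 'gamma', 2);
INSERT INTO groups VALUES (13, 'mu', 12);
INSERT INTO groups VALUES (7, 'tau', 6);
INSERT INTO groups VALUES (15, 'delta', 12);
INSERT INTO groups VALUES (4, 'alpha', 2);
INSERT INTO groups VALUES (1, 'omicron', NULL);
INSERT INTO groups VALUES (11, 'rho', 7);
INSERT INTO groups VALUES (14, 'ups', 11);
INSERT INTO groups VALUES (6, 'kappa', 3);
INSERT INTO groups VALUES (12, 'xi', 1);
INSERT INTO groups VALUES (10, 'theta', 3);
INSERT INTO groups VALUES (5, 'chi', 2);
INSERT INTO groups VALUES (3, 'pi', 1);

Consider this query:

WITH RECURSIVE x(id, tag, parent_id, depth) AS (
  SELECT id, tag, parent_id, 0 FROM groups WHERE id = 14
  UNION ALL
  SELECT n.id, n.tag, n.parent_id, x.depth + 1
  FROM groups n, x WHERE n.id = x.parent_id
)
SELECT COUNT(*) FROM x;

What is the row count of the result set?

6

Base: id=14 (ups), parent_id=11, depth 0.
Iteration 1: join on id=11 -> rho (id 11, parent_id=7, depth 1).
Iteration 2: join on id=7 -> tau (id 7, parent_id=6, depth 2).
Iteration 3: join on id=6 -> kappa (id 6, parent_id=3, depth 3).
Iteration 4: join on id=3 -> pi (id 3, parent_id=1, depth 4).
Iteration 5: join on id=1 -> omicron (id 1, parent_id=NULL, depth 5).
Iteration 6: parent_id is NULL; no match; recursion stops.
Total rows emitted: 6.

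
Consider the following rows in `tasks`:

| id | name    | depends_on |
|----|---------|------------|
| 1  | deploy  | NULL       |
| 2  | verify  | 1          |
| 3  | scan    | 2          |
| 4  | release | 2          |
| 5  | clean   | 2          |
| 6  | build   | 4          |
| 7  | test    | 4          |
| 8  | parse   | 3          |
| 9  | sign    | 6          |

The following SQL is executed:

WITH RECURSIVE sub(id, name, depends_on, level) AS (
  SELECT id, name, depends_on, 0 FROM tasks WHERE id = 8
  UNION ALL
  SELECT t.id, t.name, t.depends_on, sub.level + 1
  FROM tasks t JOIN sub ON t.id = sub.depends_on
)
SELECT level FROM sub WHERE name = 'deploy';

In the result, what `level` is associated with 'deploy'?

3

Base: id=8 (parse), depends_on=3, level 0.
Iteration 1: join on id=3 -> scan (id 3, depends_on=2, level 1).
Iteration 2: join on id=2 -> verify (id 2, depends_on=1, level 2).
Iteration 3: join on id=1 -> deploy (id 1, depends_on=NULL, level 3).
Iteration 4: depends_on is NULL; no match; recursion stops.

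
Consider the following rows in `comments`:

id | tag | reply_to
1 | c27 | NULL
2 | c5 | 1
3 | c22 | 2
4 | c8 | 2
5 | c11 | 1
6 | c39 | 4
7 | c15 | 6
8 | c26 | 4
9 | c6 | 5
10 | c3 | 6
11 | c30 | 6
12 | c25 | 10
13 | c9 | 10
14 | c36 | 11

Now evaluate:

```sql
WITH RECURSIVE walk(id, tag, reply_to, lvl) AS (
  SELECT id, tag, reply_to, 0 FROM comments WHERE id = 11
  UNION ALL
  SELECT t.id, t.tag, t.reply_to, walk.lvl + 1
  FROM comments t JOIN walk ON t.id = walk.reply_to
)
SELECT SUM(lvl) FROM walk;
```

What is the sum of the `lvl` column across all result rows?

Base: id=11 (c30), reply_to=6, lvl 0.
Iteration 1: join on id=6 -> c39 (id 6, reply_to=4, lvl 1).
Iteration 2: join on id=4 -> c8 (id 4, reply_to=2, lvl 2).
Iteration 3: join on id=2 -> c5 (id 2, reply_to=1, lvl 3).
Iteration 4: join on id=1 -> c27 (id 1, reply_to=NULL, lvl 4).
Iteration 5: reply_to is NULL; no match; recursion stops.
SUM(lvl) = 0 + 1 + 2 + 3 + 4 = 10.

10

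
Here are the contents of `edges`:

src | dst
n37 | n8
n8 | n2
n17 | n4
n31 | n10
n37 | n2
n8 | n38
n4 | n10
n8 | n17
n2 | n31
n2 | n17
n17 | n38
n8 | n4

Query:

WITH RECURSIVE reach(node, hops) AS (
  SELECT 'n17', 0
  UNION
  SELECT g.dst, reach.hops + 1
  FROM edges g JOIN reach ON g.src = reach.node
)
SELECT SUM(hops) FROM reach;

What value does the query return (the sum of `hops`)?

Base: (n17, hops=0).
Iteration 1: edges from {n17} -> (n38, hops=1), (n4, hops=1).
Iteration 2: edges from {n38,n4} -> (n10, hops=2).
Iteration 3: no outgoing edges from {n10}; recursion stops.
SUM(hops) = 0 + 1 + 1 + 2 = 4.

4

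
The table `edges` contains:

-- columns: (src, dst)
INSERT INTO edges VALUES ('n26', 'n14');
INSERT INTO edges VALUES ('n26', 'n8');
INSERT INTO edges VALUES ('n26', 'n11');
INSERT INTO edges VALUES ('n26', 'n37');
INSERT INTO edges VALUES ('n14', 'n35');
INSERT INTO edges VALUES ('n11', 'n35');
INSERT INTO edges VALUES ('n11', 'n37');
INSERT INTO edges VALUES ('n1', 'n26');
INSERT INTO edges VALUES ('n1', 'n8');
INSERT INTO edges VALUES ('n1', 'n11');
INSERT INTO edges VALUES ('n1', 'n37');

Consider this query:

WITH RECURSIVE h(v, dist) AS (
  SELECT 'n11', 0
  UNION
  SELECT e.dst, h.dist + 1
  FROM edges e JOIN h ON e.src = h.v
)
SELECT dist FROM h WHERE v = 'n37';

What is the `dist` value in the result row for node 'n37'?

1

Base: (n11, dist=0).
Iteration 1: edges from {n11} -> (n35, dist=1), (n37, dist=1).
Iteration 2: no outgoing edges from {n35,n37}; recursion stops.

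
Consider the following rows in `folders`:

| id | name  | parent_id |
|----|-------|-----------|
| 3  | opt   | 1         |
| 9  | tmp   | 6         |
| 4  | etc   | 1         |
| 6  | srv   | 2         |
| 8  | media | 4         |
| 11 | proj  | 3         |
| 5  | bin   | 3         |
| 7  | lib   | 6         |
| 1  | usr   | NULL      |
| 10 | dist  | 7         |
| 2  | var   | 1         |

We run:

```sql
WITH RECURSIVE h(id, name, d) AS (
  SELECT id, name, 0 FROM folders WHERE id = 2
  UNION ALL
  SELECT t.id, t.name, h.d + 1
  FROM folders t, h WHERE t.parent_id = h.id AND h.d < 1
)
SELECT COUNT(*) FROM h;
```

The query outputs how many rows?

2

Base: id=2 (var) at d 0.
Iteration 1: rows with parent_id in {2} -> srv (id 6, d 1).
Iteration 2: d < 1 fails for all current rows; recursion stops.
Total rows emitted: 2.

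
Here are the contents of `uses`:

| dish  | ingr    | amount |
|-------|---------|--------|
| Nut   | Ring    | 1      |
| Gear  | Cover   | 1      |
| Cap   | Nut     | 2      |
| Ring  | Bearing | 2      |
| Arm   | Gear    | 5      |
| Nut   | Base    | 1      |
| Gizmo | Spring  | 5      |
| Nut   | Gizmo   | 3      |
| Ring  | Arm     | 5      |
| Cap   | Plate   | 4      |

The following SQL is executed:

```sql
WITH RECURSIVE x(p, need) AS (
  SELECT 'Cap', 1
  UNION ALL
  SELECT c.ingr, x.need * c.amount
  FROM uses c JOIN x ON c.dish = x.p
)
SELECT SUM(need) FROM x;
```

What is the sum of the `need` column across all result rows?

Base: (Cap, need=1).
Iteration 1: components of {Cap} -> Nut = 1*2 = 2, Plate = 1*4 = 4.
Iteration 2: components of {Nut,Plate} -> Base = 2*1 = 2, Gizmo = 2*3 = 6, Ring = 2*1 = 2.
Iteration 3: components of {Base,Gizmo,Ring} -> Arm = 2*5 = 10, Bearing = 2*2 = 4, Spring = 6*5 = 30.
Iteration 4: components of {Arm,Bearing,Spring} -> Gear = 10*5 = 50.
Iteration 5: components of {Gear} -> Cover = 50*1 = 50.
Iteration 6: no further components; recursion stops.
SUM(need) = 1 + 2 + 4 + 2 + 6 + 2 + 10 + 4 + 30 + 50 + 50 = 161.

161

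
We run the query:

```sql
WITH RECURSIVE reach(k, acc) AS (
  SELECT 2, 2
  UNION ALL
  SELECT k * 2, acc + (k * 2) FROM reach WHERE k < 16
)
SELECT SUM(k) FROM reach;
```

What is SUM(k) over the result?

30

Base: k=2, acc=2.
Iteration 1: 2 < 16 holds -> k = 2 * 2 = 4, acc = 2 + 4 = 6.
Iteration 2: 4 < 16 holds -> k = 4 * 2 = 8, acc = 6 + 8 = 14.
Iteration 3: 8 < 16 holds -> k = 8 * 2 = 16, acc = 14 + 16 = 30.
Iteration 4: 16 < 16 fails; recursion stops.
SUM(k) = 2 + 4 + 8 + 16 = 30.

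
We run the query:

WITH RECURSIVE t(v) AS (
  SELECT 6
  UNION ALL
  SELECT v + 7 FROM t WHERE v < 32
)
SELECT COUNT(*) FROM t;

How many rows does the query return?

5

Base: v=6.
Iteration 1: 6 < 32 holds -> v = 6 + 7 = 13.
Iteration 2: 13 < 32 holds -> v = 13 + 7 = 20.
Iteration 3: 20 < 32 holds -> v = 20 + 7 = 27.
Iteration 4: 27 < 32 holds -> v = 27 + 7 = 34.
Iteration 5: 34 < 32 fails; recursion stops.
Total rows emitted: 5.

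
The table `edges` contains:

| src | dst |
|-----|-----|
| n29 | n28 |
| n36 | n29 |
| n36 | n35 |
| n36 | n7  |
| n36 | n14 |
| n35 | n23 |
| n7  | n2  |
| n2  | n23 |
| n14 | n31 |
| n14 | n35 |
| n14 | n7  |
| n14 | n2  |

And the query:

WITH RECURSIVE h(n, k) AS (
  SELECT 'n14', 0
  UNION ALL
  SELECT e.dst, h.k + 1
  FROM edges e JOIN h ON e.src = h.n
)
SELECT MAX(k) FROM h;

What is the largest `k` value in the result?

Base: (n14, k=0).
Iteration 1: edges from {n14} -> (n2, k=1), (n31, k=1), (n35, k=1), (n7, k=1).
Iteration 2: edges from {n2,n31,n35,n7} -> (n2, k=2), (n23, k=2) x2. [UNION ALL keeps all 3 new rows, including repeats]
Iteration 3: edges from {n2,n23} -> (n23, k=3).
Iteration 4: no outgoing edges from {n23}; recursion stops.
k values: 0, 1, 1, 1, 1, 2, 2, 2, 3; the maximum is 3.

3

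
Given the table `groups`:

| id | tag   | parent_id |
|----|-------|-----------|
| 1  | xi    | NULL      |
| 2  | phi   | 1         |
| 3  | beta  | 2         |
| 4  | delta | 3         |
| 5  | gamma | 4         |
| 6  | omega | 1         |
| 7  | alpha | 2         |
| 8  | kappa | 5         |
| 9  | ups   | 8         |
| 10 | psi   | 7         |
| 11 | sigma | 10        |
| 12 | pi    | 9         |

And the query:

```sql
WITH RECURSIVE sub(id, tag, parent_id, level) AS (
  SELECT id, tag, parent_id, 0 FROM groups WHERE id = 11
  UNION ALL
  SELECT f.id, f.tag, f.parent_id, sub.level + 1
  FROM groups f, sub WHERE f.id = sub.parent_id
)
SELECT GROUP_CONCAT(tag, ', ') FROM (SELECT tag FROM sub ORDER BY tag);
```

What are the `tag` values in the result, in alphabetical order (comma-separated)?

alpha, phi, psi, sigma, xi

Base: id=11 (sigma), parent_id=10, level 0.
Iteration 1: join on id=10 -> psi (id 10, parent_id=7, level 1).
Iteration 2: join on id=7 -> alpha (id 7, parent_id=2, level 2).
Iteration 3: join on id=2 -> phi (id 2, parent_id=1, level 3).
Iteration 4: join on id=1 -> xi (id 1, parent_id=NULL, level 4).
Iteration 5: parent_id is NULL; no match; recursion stops.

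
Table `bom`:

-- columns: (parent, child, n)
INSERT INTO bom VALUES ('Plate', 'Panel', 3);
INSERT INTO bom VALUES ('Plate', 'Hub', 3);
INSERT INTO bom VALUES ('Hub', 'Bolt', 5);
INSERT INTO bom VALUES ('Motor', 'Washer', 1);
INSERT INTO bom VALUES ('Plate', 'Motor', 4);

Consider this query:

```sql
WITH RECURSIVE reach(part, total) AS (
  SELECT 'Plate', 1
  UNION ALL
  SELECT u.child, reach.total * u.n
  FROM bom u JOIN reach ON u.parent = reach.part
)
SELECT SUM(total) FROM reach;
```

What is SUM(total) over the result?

30

Base: (Plate, total=1).
Iteration 1: components of {Plate} -> Hub = 1*3 = 3, Motor = 1*4 = 4, Panel = 1*3 = 3.
Iteration 2: components of {Hub,Motor,Panel} -> Bolt = 3*5 = 15, Washer = 4*1 = 4.
Iteration 3: no further components; recursion stops.
SUM(total) = 1 + 4 + 3 + 3 + 4 + 15 = 30.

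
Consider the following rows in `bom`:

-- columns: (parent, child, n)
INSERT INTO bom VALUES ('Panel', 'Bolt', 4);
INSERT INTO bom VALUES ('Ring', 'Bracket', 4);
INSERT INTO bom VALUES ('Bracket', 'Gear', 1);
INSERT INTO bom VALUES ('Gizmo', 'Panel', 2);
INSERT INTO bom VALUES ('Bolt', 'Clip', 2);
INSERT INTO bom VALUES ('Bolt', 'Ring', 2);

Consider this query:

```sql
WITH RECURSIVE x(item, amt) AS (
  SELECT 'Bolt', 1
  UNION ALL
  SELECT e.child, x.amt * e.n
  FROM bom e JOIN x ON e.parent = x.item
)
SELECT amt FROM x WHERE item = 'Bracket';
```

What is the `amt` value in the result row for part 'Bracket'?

Base: (Bolt, amt=1).
Iteration 1: components of {Bolt} -> Clip = 1*2 = 2, Ring = 1*2 = 2.
Iteration 2: components of {Clip,Ring} -> Bracket = 2*4 = 8.
Iteration 3: components of {Bracket} -> Gear = 8*1 = 8.
Iteration 4: no further components; recursion stops.

8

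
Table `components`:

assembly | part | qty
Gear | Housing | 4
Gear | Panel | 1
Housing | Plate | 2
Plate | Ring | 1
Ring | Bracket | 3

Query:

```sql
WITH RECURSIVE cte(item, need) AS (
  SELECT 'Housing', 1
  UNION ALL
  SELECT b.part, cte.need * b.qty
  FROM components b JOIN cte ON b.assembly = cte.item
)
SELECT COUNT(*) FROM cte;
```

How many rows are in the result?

4

Base: (Housing, need=1).
Iteration 1: components of {Housing} -> Plate = 1*2 = 2.
Iteration 2: components of {Plate} -> Ring = 2*1 = 2.
Iteration 3: components of {Ring} -> Bracket = 2*3 = 6.
Iteration 4: no further components; recursion stops.
Total rows emitted: 4.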